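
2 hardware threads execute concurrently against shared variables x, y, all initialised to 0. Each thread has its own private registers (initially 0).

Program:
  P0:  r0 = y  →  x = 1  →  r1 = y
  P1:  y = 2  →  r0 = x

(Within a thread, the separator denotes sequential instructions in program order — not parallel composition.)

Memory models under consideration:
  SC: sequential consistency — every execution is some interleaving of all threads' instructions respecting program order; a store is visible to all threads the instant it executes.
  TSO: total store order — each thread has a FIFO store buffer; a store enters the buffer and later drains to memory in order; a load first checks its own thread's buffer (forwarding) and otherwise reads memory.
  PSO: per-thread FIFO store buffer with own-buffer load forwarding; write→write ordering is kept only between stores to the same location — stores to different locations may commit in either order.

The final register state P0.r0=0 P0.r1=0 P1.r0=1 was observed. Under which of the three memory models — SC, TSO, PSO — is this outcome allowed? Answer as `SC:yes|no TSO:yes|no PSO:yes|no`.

outcome vector order: (P0.r0,P0.r1,P1.r0)
[SC] allowed = {001, 020, 021, 220, 221}
[TSO] allowed = {000, 001, 020, 021, 220, 221}
[PSO] allowed = {000, 001, 020, 021, 220, 221}
target 001 ∈ {SC,TSO,PSO}

SC:yes TSO:yes PSO:yes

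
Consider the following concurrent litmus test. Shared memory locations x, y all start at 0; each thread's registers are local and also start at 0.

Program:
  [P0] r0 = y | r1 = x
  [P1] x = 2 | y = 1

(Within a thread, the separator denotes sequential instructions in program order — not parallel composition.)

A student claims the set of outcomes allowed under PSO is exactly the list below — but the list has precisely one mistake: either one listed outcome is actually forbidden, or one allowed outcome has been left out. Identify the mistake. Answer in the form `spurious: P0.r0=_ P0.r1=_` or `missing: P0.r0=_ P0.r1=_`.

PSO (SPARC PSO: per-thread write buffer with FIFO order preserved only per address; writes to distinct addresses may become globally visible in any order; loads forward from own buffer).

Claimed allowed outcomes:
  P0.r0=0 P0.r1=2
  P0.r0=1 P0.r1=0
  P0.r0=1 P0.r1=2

missing: P0.r0=0 P0.r1=0

outcome vector order: (P0.r0,P0.r1)
under PSO → 0/0 0/2 1/0 1/2
PSO∖claimed = {0/0}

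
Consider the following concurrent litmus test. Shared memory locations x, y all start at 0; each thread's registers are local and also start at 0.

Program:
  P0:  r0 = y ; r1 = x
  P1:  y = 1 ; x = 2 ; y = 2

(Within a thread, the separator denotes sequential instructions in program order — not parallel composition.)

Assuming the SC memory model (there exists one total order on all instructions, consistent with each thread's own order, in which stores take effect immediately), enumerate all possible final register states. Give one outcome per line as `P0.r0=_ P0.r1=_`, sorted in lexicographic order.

P0.r0=0 P0.r1=0
P0.r0=0 P0.r1=2
P0.r0=1 P0.r1=0
P0.r0=1 P0.r1=2
P0.r0=2 P0.r1=2

outcome vector order: (P0.r0,P0.r1)
|SC outcomes| = 5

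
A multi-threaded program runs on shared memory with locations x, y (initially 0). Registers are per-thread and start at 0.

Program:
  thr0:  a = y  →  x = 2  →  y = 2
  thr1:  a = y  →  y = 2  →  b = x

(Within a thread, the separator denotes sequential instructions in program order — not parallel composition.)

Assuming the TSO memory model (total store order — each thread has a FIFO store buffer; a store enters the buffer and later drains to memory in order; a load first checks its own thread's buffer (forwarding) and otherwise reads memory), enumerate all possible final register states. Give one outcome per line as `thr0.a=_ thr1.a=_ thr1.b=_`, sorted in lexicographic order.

outcome vector order: (thr0.a,thr1.a,thr1.b)
|TSO outcomes| = 5

thr0.a=0 thr1.a=0 thr1.b=0
thr0.a=0 thr1.a=0 thr1.b=2
thr0.a=0 thr1.a=2 thr1.b=2
thr0.a=2 thr1.a=0 thr1.b=0
thr0.a=2 thr1.a=0 thr1.b=2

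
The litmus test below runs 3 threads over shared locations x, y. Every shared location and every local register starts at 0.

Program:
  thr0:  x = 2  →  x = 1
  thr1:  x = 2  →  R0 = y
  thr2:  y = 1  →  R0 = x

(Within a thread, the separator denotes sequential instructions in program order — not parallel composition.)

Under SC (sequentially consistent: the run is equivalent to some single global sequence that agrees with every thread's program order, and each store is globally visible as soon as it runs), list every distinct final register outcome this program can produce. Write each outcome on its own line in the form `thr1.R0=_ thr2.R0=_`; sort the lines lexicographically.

outcome vector order: (thr1.R0,thr2.R0)
|SC outcomes| = 5

thr1.R0=0 thr2.R0=1
thr1.R0=0 thr2.R0=2
thr1.R0=1 thr2.R0=0
thr1.R0=1 thr2.R0=1
thr1.R0=1 thr2.R0=2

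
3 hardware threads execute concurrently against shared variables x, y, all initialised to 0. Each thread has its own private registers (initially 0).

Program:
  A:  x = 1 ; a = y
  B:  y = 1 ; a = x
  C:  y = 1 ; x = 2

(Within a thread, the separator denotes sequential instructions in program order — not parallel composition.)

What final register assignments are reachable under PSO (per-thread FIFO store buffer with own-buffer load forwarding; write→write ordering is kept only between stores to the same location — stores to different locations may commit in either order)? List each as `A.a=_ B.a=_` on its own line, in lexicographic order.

A.a=0 B.a=0
A.a=0 B.a=1
A.a=0 B.a=2
A.a=1 B.a=0
A.a=1 B.a=1
A.a=1 B.a=2

outcome vector order: (A.a,B.a)
|PSO outcomes| = 6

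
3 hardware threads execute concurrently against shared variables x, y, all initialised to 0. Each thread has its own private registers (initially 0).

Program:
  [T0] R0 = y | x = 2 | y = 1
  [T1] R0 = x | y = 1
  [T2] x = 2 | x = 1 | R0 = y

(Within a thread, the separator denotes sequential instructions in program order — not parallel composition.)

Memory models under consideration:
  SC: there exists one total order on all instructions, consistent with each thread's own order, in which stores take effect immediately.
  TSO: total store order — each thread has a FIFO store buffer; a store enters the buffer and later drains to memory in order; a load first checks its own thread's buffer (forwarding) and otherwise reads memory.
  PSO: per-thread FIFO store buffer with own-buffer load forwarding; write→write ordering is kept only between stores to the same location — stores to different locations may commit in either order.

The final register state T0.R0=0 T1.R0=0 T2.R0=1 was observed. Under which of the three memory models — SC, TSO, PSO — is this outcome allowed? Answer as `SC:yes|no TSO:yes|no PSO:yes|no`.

outcome vector order: (T0.R0,T1.R0,T2.R0)
under SC → 0/0/0 0/0/1 0/1/0 0/1/1 0/2/0 0/2/1 1/0/0 1/0/1 1/1/0 1/1/1 1/2/0 1/2/1
under TSO → 0/0/0 0/0/1 0/1/0 0/1/1 0/2/0 0/2/1 1/0/0 1/0/1 1/1/0 1/1/1 1/2/0 1/2/1
under PSO → 0/0/0 0/0/1 0/1/0 0/1/1 0/2/0 0/2/1 1/0/0 1/0/1 1/1/0 1/1/1 1/2/0 1/2/1
target 0/0/1 ∈ {SC,TSO,PSO}

SC:yes TSO:yes PSO:yes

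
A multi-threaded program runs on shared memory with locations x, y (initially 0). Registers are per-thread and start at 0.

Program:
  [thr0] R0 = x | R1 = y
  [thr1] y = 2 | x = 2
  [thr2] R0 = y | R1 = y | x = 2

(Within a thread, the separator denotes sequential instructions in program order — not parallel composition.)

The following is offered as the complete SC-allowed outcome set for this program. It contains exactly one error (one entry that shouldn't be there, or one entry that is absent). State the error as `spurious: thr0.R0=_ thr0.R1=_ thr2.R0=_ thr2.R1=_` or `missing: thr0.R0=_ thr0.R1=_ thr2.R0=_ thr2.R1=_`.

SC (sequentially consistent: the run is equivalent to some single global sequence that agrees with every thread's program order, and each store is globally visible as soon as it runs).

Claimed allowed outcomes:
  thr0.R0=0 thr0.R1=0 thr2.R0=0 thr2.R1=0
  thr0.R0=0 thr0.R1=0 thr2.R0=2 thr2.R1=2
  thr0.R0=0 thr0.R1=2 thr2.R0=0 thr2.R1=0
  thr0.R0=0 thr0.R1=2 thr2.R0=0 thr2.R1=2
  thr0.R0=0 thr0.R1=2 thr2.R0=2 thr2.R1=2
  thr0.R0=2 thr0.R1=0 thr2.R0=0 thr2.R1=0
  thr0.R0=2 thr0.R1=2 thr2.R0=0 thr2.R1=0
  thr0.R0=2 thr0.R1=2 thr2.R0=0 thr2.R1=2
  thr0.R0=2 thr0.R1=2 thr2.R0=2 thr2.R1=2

outcome vector order: (thr0.R0,thr0.R1,thr2.R0,thr2.R1)
[SC] allowed = {0000 0002 0022 0200 0202 0222 2000 2200 2202 2222}
SC∖claimed = {0002}

missing: thr0.R0=0 thr0.R1=0 thr2.R0=0 thr2.R1=2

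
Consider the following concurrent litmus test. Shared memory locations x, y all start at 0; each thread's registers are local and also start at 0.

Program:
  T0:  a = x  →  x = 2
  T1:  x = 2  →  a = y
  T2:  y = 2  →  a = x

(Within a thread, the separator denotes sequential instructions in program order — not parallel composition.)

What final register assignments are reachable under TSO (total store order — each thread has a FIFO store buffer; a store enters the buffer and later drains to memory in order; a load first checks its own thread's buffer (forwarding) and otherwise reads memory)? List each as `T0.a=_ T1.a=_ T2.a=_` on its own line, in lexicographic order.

T0.a=0 T1.a=0 T2.a=0
T0.a=0 T1.a=0 T2.a=2
T0.a=0 T1.a=2 T2.a=0
T0.a=0 T1.a=2 T2.a=2
T0.a=2 T1.a=0 T2.a=0
T0.a=2 T1.a=0 T2.a=2
T0.a=2 T1.a=2 T2.a=0
T0.a=2 T1.a=2 T2.a=2

outcome vector order: (T0.a,T1.a,T2.a)
|TSO outcomes| = 8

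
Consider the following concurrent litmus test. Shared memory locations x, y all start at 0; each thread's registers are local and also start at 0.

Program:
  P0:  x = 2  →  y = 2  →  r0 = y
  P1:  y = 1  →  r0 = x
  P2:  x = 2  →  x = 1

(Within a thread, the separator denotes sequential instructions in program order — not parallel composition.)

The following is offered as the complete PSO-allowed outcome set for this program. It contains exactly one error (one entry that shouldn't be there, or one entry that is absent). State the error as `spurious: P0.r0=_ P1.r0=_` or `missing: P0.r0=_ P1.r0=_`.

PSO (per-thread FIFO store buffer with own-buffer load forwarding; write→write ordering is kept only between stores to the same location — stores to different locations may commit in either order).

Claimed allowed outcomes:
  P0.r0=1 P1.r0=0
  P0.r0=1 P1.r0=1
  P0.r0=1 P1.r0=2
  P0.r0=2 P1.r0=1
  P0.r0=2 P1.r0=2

missing: P0.r0=2 P1.r0=0

outcome vector order: (P0.r0,P1.r0)
PSO: 6 outcomes — {<1 0> <1 1> <1 2> <2 0> <2 1> <2 2>}
PSO∖claimed = {<2 0>}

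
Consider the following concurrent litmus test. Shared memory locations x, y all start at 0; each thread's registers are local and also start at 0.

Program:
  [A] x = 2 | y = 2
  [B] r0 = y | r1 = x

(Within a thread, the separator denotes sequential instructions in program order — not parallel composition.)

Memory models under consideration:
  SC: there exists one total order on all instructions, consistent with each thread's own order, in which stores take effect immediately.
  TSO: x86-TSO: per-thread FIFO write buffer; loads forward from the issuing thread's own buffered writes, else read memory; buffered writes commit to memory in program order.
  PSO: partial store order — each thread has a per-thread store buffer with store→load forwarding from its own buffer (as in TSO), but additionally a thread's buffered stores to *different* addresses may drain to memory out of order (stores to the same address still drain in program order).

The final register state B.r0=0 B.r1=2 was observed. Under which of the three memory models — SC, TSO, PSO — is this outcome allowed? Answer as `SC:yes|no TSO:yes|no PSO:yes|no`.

outcome vector order: (B.r0,B.r1)
SC (3): (0,0) (0,2) (2,2)
TSO (3): (0,0) (0,2) (2,2)
PSO (4): (0,0) (0,2) (2,0) (2,2)
target (0,2) ∈ {SC,TSO,PSO}

SC:yes TSO:yes PSO:yes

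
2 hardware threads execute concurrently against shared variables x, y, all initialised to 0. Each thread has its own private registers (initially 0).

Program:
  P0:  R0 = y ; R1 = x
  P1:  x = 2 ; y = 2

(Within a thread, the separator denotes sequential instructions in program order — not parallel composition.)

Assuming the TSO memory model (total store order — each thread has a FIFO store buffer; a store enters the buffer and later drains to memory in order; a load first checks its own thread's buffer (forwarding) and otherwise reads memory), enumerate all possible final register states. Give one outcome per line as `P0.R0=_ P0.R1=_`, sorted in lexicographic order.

P0.R0=0 P0.R1=0
P0.R0=0 P0.R1=2
P0.R0=2 P0.R1=2

outcome vector order: (P0.R0,P0.R1)
|TSO outcomes| = 3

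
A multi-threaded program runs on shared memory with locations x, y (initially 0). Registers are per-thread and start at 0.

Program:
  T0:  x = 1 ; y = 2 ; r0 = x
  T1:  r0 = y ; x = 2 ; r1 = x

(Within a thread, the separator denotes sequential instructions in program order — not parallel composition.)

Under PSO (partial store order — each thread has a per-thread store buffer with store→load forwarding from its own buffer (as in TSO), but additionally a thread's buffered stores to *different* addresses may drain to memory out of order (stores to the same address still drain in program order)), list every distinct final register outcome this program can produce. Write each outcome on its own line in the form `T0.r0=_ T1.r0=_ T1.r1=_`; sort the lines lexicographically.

outcome vector order: (T0.r0,T1.r0,T1.r1)
|PSO outcomes| = 6

T0.r0=1 T1.r0=0 T1.r1=1
T0.r0=1 T1.r0=0 T1.r1=2
T0.r0=1 T1.r0=2 T1.r1=1
T0.r0=1 T1.r0=2 T1.r1=2
T0.r0=2 T1.r0=0 T1.r1=2
T0.r0=2 T1.r0=2 T1.r1=2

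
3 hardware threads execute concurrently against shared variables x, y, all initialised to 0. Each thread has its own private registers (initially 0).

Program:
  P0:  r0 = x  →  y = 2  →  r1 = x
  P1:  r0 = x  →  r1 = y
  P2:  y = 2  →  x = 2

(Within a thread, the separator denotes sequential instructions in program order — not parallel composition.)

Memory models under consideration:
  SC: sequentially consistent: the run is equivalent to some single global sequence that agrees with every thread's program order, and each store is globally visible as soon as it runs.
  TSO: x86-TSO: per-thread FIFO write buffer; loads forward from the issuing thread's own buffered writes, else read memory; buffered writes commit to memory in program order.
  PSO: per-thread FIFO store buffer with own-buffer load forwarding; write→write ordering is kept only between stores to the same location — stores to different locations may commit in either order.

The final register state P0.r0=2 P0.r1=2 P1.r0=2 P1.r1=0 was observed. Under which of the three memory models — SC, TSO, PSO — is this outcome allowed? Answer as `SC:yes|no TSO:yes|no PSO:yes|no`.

SC:no TSO:no PSO:yes

outcome vector order: (P0.r0,P0.r1,P1.r0,P1.r1)
[SC] allowed = {0/0/0/0; 0/0/0/2; 0/0/2/2; 0/2/0/0; 0/2/0/2; 0/2/2/2; 2/2/0/0; 2/2/0/2; 2/2/2/2}
[TSO] allowed = {0/0/0/0; 0/0/0/2; 0/0/2/2; 0/2/0/0; 0/2/0/2; 0/2/2/2; 2/2/0/0; 2/2/0/2; 2/2/2/2}
[PSO] allowed = {0/0/0/0; 0/0/0/2; 0/0/2/0; 0/0/2/2; 0/2/0/0; 0/2/0/2; 0/2/2/0; 0/2/2/2; 2/2/0/0; 2/2/0/2; 2/2/2/0; 2/2/2/2}
target 2/2/2/0 ∈ {PSO}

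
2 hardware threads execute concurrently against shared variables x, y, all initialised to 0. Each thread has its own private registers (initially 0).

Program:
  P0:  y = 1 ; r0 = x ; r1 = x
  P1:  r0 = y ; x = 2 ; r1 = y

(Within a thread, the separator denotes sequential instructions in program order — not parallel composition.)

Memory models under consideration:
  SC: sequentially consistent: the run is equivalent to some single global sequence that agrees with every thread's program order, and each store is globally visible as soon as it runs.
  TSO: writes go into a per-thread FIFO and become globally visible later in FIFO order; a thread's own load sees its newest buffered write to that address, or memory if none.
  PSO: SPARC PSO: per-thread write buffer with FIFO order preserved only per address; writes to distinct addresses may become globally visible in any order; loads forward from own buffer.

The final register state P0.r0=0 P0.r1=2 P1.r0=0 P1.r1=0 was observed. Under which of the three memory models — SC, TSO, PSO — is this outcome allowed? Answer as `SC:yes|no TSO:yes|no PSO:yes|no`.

SC:no TSO:yes PSO:yes

outcome vector order: (P0.r0,P0.r1,P1.r0,P1.r1)
SC (7): 0/0/0/1, 0/0/1/1, 0/2/0/1, 0/2/1/1, 2/2/0/0, 2/2/0/1, 2/2/1/1
TSO (9): 0/0/0/0, 0/0/0/1, 0/0/1/1, 0/2/0/0, 0/2/0/1, 0/2/1/1, 2/2/0/0, 2/2/0/1, 2/2/1/1
PSO (9): 0/0/0/0, 0/0/0/1, 0/0/1/1, 0/2/0/0, 0/2/0/1, 0/2/1/1, 2/2/0/0, 2/2/0/1, 2/2/1/1
target 0/2/0/0 ∈ {TSO,PSO}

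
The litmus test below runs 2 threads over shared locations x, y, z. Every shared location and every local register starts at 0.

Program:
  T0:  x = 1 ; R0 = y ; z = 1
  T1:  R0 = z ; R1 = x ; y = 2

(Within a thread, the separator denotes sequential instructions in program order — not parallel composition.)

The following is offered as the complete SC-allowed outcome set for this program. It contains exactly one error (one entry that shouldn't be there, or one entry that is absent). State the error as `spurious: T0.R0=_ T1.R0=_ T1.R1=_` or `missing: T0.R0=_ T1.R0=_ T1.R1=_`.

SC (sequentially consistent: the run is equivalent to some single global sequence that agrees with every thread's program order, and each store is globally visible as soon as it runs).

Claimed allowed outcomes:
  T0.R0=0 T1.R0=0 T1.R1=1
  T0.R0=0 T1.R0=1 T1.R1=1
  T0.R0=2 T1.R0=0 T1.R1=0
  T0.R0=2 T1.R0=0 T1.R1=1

missing: T0.R0=0 T1.R0=0 T1.R1=0

outcome vector order: (T0.R0,T1.R0,T1.R1)
SC (5): 000; 001; 011; 200; 201
SC∖claimed = {000}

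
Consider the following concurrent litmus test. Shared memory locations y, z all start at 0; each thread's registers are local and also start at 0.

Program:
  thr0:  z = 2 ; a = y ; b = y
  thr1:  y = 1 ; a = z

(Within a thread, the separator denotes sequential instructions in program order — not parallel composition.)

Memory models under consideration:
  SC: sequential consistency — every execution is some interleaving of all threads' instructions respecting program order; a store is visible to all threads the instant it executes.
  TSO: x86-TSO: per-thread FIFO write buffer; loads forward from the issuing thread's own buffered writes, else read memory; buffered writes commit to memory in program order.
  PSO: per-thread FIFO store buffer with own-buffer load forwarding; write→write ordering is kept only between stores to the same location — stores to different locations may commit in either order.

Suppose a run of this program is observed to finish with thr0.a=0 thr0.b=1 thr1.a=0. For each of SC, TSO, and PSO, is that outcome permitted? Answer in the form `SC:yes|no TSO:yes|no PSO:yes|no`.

SC:no TSO:yes PSO:yes

outcome vector order: (thr0.a,thr0.b,thr1.a)
[SC] allowed = {<0 0 2> <0 1 2> <1 1 0> <1 1 2>}
[TSO] allowed = {<0 0 0> <0 0 2> <0 1 0> <0 1 2> <1 1 0> <1 1 2>}
[PSO] allowed = {<0 0 0> <0 0 2> <0 1 0> <0 1 2> <1 1 0> <1 1 2>}
target <0 1 0> ∈ {TSO,PSO}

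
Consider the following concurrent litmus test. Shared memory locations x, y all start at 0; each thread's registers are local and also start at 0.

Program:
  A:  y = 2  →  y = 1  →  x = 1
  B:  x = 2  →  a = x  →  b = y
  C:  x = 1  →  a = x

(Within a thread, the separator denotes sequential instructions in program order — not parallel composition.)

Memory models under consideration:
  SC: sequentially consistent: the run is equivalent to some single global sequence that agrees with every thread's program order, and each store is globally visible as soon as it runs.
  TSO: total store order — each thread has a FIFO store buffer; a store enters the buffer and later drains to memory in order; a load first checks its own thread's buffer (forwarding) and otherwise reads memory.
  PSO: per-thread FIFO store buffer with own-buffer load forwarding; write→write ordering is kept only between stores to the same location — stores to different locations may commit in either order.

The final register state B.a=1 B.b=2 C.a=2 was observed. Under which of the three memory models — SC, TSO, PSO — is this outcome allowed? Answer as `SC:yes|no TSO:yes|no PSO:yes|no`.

SC:no TSO:no PSO:yes

outcome vector order: (B.a,B.b,C.a)
SC: 10 outcomes — {(1,0,1) (1,1,1) (1,1,2) (1,2,1) (2,0,1) (2,0,2) (2,1,1) (2,1,2) (2,2,1) (2,2,2)}
TSO: 10 outcomes — {(1,0,1) (1,1,1) (1,1,2) (1,2,1) (2,0,1) (2,0,2) (2,1,1) (2,1,2) (2,2,1) (2,2,2)}
PSO: 12 outcomes — {(1,0,1) (1,0,2) (1,1,1) (1,1,2) (1,2,1) (1,2,2) (2,0,1) (2,0,2) (2,1,1) (2,1,2) (2,2,1) (2,2,2)}
target (1,2,2) ∈ {PSO}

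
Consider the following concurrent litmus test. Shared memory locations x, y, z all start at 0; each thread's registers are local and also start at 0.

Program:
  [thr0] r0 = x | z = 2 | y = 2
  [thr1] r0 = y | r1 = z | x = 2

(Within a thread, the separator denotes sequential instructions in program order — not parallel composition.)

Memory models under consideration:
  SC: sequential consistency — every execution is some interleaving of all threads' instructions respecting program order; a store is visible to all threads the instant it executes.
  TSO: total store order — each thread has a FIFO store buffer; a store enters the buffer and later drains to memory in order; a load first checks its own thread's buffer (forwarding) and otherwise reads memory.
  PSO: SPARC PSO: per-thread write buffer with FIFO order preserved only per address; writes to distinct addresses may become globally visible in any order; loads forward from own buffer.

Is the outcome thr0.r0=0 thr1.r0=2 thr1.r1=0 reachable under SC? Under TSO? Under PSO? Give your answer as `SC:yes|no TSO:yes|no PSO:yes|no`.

SC:no TSO:no PSO:yes

outcome vector order: (thr0.r0,thr1.r0,thr1.r1)
under SC → (0,0,0); (0,0,2); (0,2,2); (2,0,0)
under TSO → (0,0,0); (0,0,2); (0,2,2); (2,0,0)
under PSO → (0,0,0); (0,0,2); (0,2,0); (0,2,2); (2,0,0)
target (0,2,0) ∈ {PSO}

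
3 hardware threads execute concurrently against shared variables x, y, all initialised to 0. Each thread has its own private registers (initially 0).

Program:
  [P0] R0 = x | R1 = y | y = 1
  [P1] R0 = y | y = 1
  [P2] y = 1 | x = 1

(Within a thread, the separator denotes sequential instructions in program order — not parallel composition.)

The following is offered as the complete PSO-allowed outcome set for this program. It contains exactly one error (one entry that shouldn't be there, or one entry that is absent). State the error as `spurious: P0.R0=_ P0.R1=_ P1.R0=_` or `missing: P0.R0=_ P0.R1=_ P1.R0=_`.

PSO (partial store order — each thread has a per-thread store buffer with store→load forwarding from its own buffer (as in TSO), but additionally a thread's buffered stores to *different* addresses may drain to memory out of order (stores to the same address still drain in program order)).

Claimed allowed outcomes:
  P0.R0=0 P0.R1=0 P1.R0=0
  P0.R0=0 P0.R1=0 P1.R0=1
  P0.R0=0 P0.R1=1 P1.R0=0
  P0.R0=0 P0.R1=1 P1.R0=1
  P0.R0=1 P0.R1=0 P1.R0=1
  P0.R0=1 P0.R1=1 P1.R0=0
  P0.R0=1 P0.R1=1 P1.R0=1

missing: P0.R0=1 P0.R1=0 P1.R0=0

outcome vector order: (P0.R0,P0.R1,P1.R0)
PSO (8): (0,0,0), (0,0,1), (0,1,0), (0,1,1), (1,0,0), (1,0,1), (1,1,0), (1,1,1)
PSO∖claimed = {(1,0,0)}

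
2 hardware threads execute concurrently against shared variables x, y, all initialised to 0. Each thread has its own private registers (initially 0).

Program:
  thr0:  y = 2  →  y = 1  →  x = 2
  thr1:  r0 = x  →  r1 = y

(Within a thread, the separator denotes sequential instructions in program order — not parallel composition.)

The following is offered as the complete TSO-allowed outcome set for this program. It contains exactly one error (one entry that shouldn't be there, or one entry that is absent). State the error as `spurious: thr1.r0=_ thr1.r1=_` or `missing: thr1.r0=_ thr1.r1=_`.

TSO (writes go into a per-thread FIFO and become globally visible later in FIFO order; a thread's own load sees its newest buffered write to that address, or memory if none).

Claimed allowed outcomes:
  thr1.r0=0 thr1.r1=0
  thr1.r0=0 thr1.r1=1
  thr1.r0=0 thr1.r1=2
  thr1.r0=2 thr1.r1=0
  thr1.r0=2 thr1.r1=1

spurious: thr1.r0=2 thr1.r1=0

outcome vector order: (thr1.r0,thr1.r1)
TSO (4): (0,0), (0,1), (0,2), (2,1)
claimed∖TSO = {(2,0)}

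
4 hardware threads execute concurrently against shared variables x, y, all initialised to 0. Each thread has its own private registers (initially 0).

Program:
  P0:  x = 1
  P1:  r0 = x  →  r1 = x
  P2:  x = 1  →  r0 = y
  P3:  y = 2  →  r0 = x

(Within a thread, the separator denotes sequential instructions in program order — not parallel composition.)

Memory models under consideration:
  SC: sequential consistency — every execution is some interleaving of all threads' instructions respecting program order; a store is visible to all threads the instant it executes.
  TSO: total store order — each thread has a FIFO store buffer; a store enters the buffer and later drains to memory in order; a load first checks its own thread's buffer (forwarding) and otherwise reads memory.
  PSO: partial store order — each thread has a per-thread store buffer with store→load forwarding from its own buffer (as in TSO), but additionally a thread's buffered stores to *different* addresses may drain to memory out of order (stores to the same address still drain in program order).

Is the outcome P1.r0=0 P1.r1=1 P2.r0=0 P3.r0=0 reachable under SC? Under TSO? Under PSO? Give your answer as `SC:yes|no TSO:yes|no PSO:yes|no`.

SC:no TSO:yes PSO:yes

outcome vector order: (P1.r0,P1.r1,P2.r0,P3.r0)
under SC → 0001; 0020; 0021; 0101; 0120; 0121; 1101; 1120; 1121
under TSO → 0000; 0001; 0020; 0021; 0100; 0101; 0120; 0121; 1100; 1101; 1120; 1121
under PSO → 0000; 0001; 0020; 0021; 0100; 0101; 0120; 0121; 1100; 1101; 1120; 1121
target 0100 ∈ {TSO,PSO}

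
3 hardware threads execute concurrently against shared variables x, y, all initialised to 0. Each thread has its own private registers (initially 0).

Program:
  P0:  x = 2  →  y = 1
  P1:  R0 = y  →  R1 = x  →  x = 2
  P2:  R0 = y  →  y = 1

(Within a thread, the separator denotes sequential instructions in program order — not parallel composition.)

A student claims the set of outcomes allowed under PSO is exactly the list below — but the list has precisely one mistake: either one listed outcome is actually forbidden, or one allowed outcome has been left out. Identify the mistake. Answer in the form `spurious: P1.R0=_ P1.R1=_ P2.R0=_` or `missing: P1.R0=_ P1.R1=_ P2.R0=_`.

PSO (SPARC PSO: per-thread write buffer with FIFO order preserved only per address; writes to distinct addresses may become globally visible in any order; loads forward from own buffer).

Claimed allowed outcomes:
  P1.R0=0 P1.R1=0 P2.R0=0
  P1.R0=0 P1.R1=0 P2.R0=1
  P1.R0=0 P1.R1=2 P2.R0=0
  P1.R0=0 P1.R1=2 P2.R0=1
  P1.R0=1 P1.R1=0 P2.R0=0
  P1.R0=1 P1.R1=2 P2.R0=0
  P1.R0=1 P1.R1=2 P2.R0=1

outcome vector order: (P1.R0,P1.R1,P2.R0)
PSO (8): <0 0 0>, <0 0 1>, <0 2 0>, <0 2 1>, <1 0 0>, <1 0 1>, <1 2 0>, <1 2 1>
PSO∖claimed = {<1 0 1>}

missing: P1.R0=1 P1.R1=0 P2.R0=1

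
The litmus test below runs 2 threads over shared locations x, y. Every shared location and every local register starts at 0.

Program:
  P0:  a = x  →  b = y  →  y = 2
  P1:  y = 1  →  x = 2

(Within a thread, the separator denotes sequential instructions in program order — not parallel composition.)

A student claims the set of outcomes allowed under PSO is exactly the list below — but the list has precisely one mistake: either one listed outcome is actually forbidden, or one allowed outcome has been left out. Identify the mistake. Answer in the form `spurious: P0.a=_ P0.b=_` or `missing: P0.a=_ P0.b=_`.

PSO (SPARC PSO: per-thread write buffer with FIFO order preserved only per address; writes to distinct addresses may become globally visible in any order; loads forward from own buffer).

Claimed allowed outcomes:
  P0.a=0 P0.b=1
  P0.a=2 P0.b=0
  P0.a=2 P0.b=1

missing: P0.a=0 P0.b=0

outcome vector order: (P0.a,P0.b)
[PSO] allowed = {(0,0) (0,1) (2,0) (2,1)}
PSO∖claimed = {(0,0)}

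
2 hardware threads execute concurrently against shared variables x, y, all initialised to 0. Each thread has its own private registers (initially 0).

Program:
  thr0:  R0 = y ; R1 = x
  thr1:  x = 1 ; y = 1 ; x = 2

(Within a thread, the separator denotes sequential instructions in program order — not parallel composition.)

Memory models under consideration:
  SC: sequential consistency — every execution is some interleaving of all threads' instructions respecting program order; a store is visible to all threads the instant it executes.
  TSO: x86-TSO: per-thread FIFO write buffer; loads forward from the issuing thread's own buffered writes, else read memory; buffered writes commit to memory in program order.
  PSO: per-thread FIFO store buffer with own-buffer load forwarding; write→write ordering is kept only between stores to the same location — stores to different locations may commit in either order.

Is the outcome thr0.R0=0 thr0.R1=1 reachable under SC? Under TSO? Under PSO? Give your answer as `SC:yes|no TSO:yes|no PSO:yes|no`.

outcome vector order: (thr0.R0,thr0.R1)
SC: 5 outcomes — {0/0; 0/1; 0/2; 1/1; 1/2}
TSO: 5 outcomes — {0/0; 0/1; 0/2; 1/1; 1/2}
PSO: 6 outcomes — {0/0; 0/1; 0/2; 1/0; 1/1; 1/2}
target 0/1 ∈ {SC,TSO,PSO}

SC:yes TSO:yes PSO:yes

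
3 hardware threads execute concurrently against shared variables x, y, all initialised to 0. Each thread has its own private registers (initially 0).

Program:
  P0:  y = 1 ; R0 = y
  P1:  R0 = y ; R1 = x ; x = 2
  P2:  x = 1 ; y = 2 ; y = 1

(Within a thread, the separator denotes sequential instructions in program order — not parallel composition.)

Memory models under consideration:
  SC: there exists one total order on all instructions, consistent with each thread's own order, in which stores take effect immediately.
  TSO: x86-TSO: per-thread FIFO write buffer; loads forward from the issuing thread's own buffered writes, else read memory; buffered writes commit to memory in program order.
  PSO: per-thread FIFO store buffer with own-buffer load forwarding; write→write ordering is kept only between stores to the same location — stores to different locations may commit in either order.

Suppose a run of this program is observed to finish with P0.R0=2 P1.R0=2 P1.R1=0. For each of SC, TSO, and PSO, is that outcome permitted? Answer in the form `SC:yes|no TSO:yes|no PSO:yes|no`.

outcome vector order: (P0.R0,P1.R0,P1.R1)
SC: 10 outcomes — {100; 101; 110; 111; 121; 200; 201; 210; 211; 221}
TSO: 10 outcomes — {100; 101; 110; 111; 121; 200; 201; 210; 211; 221}
PSO: 12 outcomes — {100; 101; 110; 111; 120; 121; 200; 201; 210; 211; 220; 221}
target 220 ∈ {PSO}

SC:no TSO:no PSO:yes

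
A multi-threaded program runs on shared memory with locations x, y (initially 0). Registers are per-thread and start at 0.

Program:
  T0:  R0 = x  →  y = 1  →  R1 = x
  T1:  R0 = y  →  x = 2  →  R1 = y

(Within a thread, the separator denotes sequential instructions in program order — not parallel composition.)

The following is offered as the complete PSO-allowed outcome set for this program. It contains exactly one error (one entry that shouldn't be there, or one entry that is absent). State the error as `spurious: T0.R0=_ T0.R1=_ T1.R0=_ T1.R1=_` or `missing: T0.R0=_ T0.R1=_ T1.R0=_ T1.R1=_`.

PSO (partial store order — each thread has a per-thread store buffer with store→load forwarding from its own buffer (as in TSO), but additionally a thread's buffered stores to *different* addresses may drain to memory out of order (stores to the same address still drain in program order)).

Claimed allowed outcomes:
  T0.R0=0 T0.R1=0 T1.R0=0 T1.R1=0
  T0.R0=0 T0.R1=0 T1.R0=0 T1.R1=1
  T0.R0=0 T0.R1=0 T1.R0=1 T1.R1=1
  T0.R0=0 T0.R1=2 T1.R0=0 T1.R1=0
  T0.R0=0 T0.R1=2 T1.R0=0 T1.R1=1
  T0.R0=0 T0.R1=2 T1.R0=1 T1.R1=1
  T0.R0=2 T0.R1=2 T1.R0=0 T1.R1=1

missing: T0.R0=2 T0.R1=2 T1.R0=0 T1.R1=0

outcome vector order: (T0.R0,T0.R1,T1.R0,T1.R1)
under PSO → <0 0 0 0>, <0 0 0 1>, <0 0 1 1>, <0 2 0 0>, <0 2 0 1>, <0 2 1 1>, <2 2 0 0>, <2 2 0 1>
PSO∖claimed = {<2 2 0 0>}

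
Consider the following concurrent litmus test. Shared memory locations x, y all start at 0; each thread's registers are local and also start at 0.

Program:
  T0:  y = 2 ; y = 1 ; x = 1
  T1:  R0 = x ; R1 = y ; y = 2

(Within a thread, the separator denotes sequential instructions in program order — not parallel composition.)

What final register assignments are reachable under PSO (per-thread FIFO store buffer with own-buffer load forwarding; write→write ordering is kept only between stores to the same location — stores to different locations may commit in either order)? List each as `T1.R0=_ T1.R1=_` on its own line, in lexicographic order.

T1.R0=0 T1.R1=0
T1.R0=0 T1.R1=1
T1.R0=0 T1.R1=2
T1.R0=1 T1.R1=0
T1.R0=1 T1.R1=1
T1.R0=1 T1.R1=2

outcome vector order: (T1.R0,T1.R1)
|PSO outcomes| = 6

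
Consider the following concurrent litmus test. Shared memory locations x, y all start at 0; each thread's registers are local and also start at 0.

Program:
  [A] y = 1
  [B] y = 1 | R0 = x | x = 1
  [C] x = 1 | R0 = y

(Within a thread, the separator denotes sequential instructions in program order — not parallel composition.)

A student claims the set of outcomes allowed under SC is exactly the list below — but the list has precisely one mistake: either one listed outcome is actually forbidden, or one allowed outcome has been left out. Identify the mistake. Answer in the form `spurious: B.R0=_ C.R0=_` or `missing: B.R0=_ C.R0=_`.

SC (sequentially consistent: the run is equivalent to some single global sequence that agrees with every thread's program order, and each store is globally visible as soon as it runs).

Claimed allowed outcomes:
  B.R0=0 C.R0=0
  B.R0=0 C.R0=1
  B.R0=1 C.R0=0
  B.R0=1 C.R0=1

spurious: B.R0=0 C.R0=0

outcome vector order: (B.R0,C.R0)
SC: 3 outcomes — {0/1, 1/0, 1/1}
claimed∖SC = {0/0}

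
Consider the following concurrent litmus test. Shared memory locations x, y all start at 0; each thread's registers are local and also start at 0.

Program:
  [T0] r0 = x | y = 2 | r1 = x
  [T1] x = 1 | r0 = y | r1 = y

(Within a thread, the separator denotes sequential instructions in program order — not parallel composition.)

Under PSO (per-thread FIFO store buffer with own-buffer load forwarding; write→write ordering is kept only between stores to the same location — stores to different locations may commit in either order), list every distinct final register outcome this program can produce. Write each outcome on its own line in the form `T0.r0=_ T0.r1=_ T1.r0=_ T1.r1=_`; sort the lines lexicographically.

T0.r0=0 T0.r1=0 T1.r0=0 T1.r1=0
T0.r0=0 T0.r1=0 T1.r0=0 T1.r1=2
T0.r0=0 T0.r1=0 T1.r0=2 T1.r1=2
T0.r0=0 T0.r1=1 T1.r0=0 T1.r1=0
T0.r0=0 T0.r1=1 T1.r0=0 T1.r1=2
T0.r0=0 T0.r1=1 T1.r0=2 T1.r1=2
T0.r0=1 T0.r1=1 T1.r0=0 T1.r1=0
T0.r0=1 T0.r1=1 T1.r0=0 T1.r1=2
T0.r0=1 T0.r1=1 T1.r0=2 T1.r1=2

outcome vector order: (T0.r0,T0.r1,T1.r0,T1.r1)
|PSO outcomes| = 9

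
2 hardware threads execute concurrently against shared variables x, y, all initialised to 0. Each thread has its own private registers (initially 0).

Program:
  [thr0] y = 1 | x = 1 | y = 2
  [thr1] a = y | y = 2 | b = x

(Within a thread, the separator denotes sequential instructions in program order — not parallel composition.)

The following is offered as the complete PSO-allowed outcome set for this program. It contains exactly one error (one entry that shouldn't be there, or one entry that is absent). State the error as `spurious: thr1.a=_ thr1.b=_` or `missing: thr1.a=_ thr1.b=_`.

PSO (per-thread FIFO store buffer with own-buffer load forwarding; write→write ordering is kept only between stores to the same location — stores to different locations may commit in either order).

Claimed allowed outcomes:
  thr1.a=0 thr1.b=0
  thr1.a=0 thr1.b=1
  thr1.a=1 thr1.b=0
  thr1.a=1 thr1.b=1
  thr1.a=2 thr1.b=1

missing: thr1.a=2 thr1.b=0

outcome vector order: (thr1.a,thr1.b)
PSO: 6 outcomes — {<0 0>, <0 1>, <1 0>, <1 1>, <2 0>, <2 1>}
PSO∖claimed = {<2 0>}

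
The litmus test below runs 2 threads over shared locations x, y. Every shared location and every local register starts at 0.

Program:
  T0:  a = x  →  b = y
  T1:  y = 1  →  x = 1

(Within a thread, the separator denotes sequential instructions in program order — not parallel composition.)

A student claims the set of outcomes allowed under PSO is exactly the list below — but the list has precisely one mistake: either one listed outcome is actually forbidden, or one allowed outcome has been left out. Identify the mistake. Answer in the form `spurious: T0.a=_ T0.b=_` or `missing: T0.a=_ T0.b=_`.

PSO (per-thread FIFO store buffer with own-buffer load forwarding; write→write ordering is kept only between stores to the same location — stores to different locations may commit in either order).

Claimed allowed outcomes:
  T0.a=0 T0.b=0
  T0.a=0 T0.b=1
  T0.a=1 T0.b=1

outcome vector order: (T0.a,T0.b)
[PSO] allowed = {00 01 10 11}
PSO∖claimed = {10}

missing: T0.a=1 T0.b=0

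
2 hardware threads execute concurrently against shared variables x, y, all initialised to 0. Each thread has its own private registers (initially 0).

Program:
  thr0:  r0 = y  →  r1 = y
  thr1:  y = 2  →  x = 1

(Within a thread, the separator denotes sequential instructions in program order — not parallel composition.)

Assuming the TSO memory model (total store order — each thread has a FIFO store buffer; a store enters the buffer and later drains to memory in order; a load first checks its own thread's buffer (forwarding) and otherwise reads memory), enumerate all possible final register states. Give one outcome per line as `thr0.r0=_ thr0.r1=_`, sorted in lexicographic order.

thr0.r0=0 thr0.r1=0
thr0.r0=0 thr0.r1=2
thr0.r0=2 thr0.r1=2

outcome vector order: (thr0.r0,thr0.r1)
|TSO outcomes| = 3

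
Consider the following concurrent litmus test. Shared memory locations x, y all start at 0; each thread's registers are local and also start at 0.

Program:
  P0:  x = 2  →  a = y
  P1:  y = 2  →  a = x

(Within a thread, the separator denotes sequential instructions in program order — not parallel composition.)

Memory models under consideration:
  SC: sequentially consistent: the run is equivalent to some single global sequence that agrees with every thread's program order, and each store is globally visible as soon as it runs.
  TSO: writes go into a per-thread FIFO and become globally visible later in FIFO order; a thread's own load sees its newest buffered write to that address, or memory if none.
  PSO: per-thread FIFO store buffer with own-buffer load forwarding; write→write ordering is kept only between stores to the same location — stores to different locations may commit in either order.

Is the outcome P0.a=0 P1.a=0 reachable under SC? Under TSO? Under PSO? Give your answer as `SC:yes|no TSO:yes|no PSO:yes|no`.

outcome vector order: (P0.a,P1.a)
under SC → 02; 20; 22
under TSO → 00; 02; 20; 22
under PSO → 00; 02; 20; 22
target 00 ∈ {TSO,PSO}

SC:no TSO:yes PSO:yes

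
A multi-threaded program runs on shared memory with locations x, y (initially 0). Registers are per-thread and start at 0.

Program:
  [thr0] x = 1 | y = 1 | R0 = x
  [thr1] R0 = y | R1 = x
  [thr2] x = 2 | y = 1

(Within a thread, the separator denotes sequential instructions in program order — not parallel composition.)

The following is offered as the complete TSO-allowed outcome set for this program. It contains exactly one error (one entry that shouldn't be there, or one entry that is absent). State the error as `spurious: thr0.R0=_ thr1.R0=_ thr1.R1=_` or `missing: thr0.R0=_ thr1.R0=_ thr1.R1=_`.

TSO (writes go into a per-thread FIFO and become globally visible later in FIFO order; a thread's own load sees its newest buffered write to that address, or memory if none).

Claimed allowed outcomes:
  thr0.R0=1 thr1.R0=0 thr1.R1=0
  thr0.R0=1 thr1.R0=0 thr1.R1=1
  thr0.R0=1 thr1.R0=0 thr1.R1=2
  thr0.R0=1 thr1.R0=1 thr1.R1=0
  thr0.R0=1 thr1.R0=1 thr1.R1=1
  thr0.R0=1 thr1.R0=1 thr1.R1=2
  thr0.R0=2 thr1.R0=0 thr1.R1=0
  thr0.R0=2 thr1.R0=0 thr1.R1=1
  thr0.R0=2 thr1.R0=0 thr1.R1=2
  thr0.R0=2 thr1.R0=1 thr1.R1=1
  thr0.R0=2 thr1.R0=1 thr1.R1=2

outcome vector order: (thr0.R0,thr1.R0,thr1.R1)
[TSO] allowed = {(1,0,0), (1,0,1), (1,0,2), (1,1,1), (1,1,2), (2,0,0), (2,0,1), (2,0,2), (2,1,1), (2,1,2)}
claimed∖TSO = {(1,1,0)}

spurious: thr0.R0=1 thr1.R0=1 thr1.R1=0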